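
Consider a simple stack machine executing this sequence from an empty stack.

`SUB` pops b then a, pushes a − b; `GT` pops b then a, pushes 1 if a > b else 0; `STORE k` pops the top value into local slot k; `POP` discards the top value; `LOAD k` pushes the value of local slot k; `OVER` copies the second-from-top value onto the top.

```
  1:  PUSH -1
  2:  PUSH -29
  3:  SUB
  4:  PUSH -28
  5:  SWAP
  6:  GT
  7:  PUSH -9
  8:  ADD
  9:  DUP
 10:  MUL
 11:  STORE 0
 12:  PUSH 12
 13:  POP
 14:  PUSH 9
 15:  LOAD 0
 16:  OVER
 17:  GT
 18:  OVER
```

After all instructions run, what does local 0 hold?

81

PUSH -1  → -1
PUSH -29 → -1 -29
SUB      → 28
PUSH -28 → 28 -28
SWAP     → -28 28
GT       → 0
PUSH -9  → 0 -9
ADD      → -9
DUP      → -9 -9
MUL      → 81
STORE 0  → (empty)
PUSH 12  → 12
POP      → (empty)
PUSH 9   → 9
LOAD 0   → 9 81
OVER     → 9 81 9
GT       → 9 1
OVER     → 9 1 9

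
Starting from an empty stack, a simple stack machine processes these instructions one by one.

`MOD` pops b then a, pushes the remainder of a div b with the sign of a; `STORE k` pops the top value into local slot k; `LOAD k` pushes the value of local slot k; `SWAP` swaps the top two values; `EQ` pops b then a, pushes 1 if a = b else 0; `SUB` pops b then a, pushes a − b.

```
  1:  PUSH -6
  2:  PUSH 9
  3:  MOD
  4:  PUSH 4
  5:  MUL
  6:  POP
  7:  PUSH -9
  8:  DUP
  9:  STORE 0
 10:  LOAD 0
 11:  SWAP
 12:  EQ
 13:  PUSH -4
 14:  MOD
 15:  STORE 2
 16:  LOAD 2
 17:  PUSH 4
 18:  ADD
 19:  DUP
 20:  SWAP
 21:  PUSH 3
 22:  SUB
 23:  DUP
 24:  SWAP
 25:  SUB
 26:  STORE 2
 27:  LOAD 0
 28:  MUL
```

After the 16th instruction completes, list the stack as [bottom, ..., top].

[1]

PUSH -6 -> -6
PUSH 9  -> -6 9
MOD     -> -6
PUSH 4  -> -6 4
MUL     -> -24
POP     -> (empty)
PUSH -9 -> -9
DUP     -> -9 -9
STORE 0 -> -9
LOAD 0  -> -9 -9
SWAP    -> -9 -9
EQ      -> 1
PUSH -4 -> 1 -4
MOD     -> 1
STORE 2 -> (empty)
LOAD 2  -> 1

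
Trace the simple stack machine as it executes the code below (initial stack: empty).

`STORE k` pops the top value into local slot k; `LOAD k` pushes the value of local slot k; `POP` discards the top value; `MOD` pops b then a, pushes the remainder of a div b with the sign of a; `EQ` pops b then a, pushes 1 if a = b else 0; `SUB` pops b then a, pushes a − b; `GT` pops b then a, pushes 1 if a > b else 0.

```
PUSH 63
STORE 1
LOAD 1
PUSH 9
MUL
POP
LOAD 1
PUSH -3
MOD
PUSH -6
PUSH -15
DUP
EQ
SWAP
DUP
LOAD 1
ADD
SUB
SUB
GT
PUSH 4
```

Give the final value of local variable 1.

PUSH 63  → [63]
STORE 1  → []
LOAD 1   → [63]
PUSH 9   → [63, 9]
MUL      → [567]
POP      → []
LOAD 1   → [63]
PUSH -3  → [63, -3]
MOD      → [0]
PUSH -6  → [0, -6]
PUSH -15 → [0, -6, -15]
DUP      → [0, -6, -15, -15]
EQ       → [0, -6, 1]
SWAP     → [0, 1, -6]
DUP      → [0, 1, -6, -6]
LOAD 1   → [0, 1, -6, -6, 63]
ADD      → [0, 1, -6, 57]
SUB      → [0, 1, -63]
SUB      → [0, 64]
GT       → [0]
PUSH 4   → [0, 4]

63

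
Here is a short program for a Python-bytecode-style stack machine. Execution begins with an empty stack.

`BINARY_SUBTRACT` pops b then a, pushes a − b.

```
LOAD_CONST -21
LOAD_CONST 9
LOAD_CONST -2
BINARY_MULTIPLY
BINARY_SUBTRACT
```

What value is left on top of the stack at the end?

-3

LOAD_CONST -21  → [-21]
LOAD_CONST 9    → [-21, 9]
LOAD_CONST -2   → [-21, 9, -2]
BINARY_MULTIPLY → [-21, -18]
BINARY_SUBTRACT → [-3]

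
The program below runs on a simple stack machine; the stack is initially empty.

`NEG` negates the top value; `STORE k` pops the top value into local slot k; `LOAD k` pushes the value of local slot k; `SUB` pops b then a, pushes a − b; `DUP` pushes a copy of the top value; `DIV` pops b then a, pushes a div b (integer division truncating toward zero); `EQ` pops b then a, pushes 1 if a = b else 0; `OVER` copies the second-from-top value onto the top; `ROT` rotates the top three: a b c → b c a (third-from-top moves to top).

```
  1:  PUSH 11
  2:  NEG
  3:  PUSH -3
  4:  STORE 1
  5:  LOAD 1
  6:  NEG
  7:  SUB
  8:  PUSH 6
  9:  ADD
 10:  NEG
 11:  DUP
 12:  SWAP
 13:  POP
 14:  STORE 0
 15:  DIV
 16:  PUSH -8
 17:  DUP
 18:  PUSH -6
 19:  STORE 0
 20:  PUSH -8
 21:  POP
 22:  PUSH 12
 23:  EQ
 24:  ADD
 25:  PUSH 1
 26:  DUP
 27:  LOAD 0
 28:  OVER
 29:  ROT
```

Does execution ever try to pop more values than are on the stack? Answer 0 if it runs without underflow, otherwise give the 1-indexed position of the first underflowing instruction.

15

PUSH 11 : 11
NEG     : -11
PUSH -3 : -11 -3
STORE 1 : -11
LOAD 1  : -11 -3
NEG     : -11 3
SUB     : -14
PUSH 6  : -14 6
ADD     : -8
NEG     : 8
DUP     : 8 8
SWAP    : 8 8
POP     : 8
STORE 0 : (empty)
DIV  — needs 2 operands, stack has 0 → underflow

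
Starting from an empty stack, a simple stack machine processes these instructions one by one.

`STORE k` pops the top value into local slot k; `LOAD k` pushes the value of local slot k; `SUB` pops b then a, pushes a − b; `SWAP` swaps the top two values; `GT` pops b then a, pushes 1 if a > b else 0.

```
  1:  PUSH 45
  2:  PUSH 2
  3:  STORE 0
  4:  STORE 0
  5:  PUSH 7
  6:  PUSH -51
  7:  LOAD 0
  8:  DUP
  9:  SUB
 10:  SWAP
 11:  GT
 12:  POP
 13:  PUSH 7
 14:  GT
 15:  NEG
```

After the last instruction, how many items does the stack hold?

1

PUSH 45   [45]
PUSH 2    [45, 2]
STORE 0   [45]
STORE 0   []
PUSH 7    [7]
PUSH -51  [7, -51]
LOAD 0    [7, -51, 45]
DUP       [7, -51, 45, 45]
SUB       [7, -51, 0]
SWAP      [7, 0, -51]
GT        [7, 1]
POP       [7]
PUSH 7    [7, 7]
GT        [0]
NEG       [0]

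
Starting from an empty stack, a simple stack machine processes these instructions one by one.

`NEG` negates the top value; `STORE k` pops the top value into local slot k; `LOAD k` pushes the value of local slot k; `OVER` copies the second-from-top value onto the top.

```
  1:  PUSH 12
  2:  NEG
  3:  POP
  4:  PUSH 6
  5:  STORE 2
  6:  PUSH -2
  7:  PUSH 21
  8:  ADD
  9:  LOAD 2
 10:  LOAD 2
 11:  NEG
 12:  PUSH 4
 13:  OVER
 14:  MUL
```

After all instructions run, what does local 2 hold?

6

PUSH 12 → [12]
NEG     → [-12]
POP     → []
PUSH 6  → [6]
STORE 2 → []
PUSH -2 → [-2]
PUSH 21 → [-2, 21]
ADD     → [19]
LOAD 2  → [19, 6]
LOAD 2  → [19, 6, 6]
NEG     → [19, 6, -6]
PUSH 4  → [19, 6, -6, 4]
OVER    → [19, 6, -6, 4, -6]
MUL     → [19, 6, -6, -24]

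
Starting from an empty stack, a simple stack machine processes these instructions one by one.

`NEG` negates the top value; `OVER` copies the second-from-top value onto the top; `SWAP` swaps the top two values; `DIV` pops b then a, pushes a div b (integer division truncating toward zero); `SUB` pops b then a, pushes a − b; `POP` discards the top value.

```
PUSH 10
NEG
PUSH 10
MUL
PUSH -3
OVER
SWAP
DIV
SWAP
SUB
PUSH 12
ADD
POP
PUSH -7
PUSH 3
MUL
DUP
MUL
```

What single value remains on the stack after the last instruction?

PUSH 10 → [10]
NEG     → [-10]
PUSH 10 → [-10, 10]
MUL     → [-100]
PUSH -3 → [-100, -3]
OVER    → [-100, -3, -100]
SWAP    → [-100, -100, -3]
DIV     → [-100, 33]
SWAP    → [33, -100]
SUB     → [133]
PUSH 12 → [133, 12]
ADD     → [145]
POP     → []
PUSH -7 → [-7]
PUSH 3  → [-7, 3]
MUL     → [-21]
DUP     → [-21, -21]
MUL     → [441]

441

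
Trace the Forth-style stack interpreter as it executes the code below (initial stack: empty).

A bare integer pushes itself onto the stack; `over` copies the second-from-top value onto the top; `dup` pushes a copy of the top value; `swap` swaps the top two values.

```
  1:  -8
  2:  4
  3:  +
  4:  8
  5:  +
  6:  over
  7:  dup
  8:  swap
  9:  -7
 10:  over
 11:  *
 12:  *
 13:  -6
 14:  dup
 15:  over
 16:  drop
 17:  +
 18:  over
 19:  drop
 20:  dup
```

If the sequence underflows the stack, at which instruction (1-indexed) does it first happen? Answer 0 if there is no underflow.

-8 -> -8
4  -> -8 4
+  -> -4
8  -> -4 8
+  -> 4
over  — needs 2 operands, stack has 1 → underflow

6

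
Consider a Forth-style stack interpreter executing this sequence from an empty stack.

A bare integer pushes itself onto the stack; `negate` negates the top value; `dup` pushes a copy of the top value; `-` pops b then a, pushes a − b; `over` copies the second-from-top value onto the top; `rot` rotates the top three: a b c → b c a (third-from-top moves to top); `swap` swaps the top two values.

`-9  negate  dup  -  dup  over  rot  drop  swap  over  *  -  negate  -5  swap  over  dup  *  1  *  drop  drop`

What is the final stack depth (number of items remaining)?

1

-9     -> -9
negate -> 9
dup    -> 9 9
-      -> 0
dup    -> 0 0
over   -> 0 0 0
rot    -> 0 0 0
drop   -> 0 0
swap   -> 0 0
over   -> 0 0 0
*      -> 0 0
-      -> 0
negate -> 0
-5     -> 0 -5
swap   -> -5 0
over   -> -5 0 -5
dup    -> -5 0 -5 -5
*      -> -5 0 25
1      -> -5 0 25 1
*      -> -5 0 25
drop   -> -5 0
drop   -> -5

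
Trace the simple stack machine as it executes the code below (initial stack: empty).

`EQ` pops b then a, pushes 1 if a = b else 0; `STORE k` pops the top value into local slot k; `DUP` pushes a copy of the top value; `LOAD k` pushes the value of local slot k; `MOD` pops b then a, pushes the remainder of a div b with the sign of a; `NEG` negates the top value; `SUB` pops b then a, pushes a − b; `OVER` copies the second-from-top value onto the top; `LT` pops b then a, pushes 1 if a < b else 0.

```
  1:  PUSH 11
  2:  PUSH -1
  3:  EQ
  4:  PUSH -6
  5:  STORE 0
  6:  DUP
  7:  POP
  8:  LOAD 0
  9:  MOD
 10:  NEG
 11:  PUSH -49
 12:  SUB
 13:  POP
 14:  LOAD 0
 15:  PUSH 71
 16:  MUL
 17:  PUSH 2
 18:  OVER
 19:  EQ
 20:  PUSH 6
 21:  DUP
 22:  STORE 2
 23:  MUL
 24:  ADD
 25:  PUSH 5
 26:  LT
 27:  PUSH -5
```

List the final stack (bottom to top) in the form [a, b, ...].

[1, -5]

PUSH 11  -> 11
PUSH -1  -> 11 -1
EQ       -> 0
PUSH -6  -> 0 -6
STORE 0  -> 0
DUP      -> 0 0
POP      -> 0
LOAD 0   -> 0 -6
MOD      -> 0
NEG      -> 0
PUSH -49 -> 0 -49
SUB      -> 49
POP      -> (empty)
LOAD 0   -> -6
PUSH 71  -> -6 71
MUL      -> -426
PUSH 2   -> -426 2
OVER     -> -426 2 -426
EQ       -> -426 0
PUSH 6   -> -426 0 6
DUP      -> -426 0 6 6
STORE 2  -> -426 0 6
MUL      -> -426 0
ADD      -> -426
PUSH 5   -> -426 5
LT       -> 1
PUSH -5  -> 1 -5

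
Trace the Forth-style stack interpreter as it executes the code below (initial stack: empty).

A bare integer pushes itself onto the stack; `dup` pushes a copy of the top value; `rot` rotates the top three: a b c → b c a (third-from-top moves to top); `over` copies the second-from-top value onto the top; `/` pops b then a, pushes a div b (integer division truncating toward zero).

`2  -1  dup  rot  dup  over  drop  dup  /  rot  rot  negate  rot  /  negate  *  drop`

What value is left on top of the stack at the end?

2      -> [2]
-1     -> [2, -1]
dup    -> [2, -1, -1]
rot    -> [-1, -1, 2]
dup    -> [-1, -1, 2, 2]
over   -> [-1, -1, 2, 2, 2]
drop   -> [-1, -1, 2, 2]
dup    -> [-1, -1, 2, 2, 2]
/      -> [-1, -1, 2, 1]
rot    -> [-1, 2, 1, -1]
rot    -> [-1, 1, -1, 2]
negate -> [-1, 1, -1, -2]
rot    -> [-1, -1, -2, 1]
/      -> [-1, -1, -2]
negate -> [-1, -1, 2]
*      -> [-1, -2]
drop   -> [-1]

-1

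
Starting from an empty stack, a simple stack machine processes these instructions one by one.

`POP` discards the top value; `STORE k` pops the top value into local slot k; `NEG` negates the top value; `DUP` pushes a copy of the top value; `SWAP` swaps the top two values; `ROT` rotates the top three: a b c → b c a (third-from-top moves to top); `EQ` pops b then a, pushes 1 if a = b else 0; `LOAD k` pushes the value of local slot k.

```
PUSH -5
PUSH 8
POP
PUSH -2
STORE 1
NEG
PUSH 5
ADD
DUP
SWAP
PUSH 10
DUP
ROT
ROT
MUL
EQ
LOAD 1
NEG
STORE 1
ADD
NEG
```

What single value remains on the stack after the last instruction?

PUSH -5 -> [-5]
PUSH 8  -> [-5, 8]
POP     -> [-5]
PUSH -2 -> [-5, -2]
STORE 1 -> [-5]
NEG     -> [5]
PUSH 5  -> [5, 5]
ADD     -> [10]
DUP     -> [10, 10]
SWAP    -> [10, 10]
PUSH 10 -> [10, 10, 10]
DUP     -> [10, 10, 10, 10]
ROT     -> [10, 10, 10, 10]
ROT     -> [10, 10, 10, 10]
MUL     -> [10, 10, 100]
EQ      -> [10, 0]
LOAD 1  -> [10, 0, -2]
NEG     -> [10, 0, 2]
STORE 1 -> [10, 0]
ADD     -> [10]
NEG     -> [-10]

-10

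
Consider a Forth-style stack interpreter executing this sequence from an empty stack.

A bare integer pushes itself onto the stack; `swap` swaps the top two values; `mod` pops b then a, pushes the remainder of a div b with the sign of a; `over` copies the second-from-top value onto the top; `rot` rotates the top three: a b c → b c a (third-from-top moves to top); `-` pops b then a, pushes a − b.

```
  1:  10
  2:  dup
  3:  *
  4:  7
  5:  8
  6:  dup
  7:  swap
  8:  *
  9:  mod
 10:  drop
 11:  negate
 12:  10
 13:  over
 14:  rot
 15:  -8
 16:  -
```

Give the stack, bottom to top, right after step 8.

[100, 7, 64]

10    10
dup   10 10
*     100
7     100 7
8     100 7 8
dup   100 7 8 8
swap  100 7 8 8
*     100 7 64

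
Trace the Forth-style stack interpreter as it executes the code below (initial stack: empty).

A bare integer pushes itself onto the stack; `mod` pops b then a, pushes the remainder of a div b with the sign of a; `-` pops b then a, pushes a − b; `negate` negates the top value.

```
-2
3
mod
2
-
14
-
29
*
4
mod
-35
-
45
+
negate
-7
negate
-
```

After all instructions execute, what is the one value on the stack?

-2     -> -2
3      -> -2 3
mod    -> -2
2      -> -2 2
-      -> -4
14     -> -4 14
-      -> -18
29     -> -18 29
*      -> -522
4      -> -522 4
mod    -> -2
-35    -> -2 -35
-      -> 33
45     -> 33 45
+      -> 78
negate -> -78
-7     -> -78 -7
negate -> -78 7
-      -> -85

-85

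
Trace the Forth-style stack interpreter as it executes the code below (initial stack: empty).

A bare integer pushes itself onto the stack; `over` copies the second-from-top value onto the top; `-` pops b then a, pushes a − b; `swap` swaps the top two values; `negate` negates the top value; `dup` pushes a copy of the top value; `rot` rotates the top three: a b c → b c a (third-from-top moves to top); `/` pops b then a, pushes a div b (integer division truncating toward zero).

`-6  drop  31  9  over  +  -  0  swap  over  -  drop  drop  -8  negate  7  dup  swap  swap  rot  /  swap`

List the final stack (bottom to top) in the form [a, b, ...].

-6      -6
drop    (empty)
31      31
9       31 9
over    31 9 31
+       31 40
-       -9
0       -9 0
swap    0 -9
over    0 -9 0
-       0 -9
drop    0
drop    (empty)
-8      -8
negate  8
7       8 7
dup     8 7 7
swap    8 7 7
swap    8 7 7
rot     7 7 8
/       7 0
swap    0 7

[0, 7]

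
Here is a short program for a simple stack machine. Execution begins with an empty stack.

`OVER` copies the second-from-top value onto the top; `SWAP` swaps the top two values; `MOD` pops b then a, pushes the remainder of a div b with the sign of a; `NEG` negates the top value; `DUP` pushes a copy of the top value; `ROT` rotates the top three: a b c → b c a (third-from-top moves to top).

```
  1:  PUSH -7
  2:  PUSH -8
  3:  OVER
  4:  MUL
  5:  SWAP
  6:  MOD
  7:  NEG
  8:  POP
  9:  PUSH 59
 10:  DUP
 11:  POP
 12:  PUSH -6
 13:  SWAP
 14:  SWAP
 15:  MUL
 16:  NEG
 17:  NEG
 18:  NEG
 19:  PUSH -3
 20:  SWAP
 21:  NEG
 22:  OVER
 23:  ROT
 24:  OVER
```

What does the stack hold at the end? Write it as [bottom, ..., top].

[-354, -3, -3, -3]

PUSH -7  -7
PUSH -8  -7 -8
OVER     -7 -8 -7
MUL      -7 56
SWAP     56 -7
MOD      0
NEG      0
POP      (empty)
PUSH 59  59
DUP      59 59
POP      59
PUSH -6  59 -6
SWAP     -6 59
SWAP     59 -6
MUL      -354
NEG      354
NEG      -354
NEG      354
PUSH -3  354 -3
SWAP     -3 354
NEG      -3 -354
OVER     -3 -354 -3
ROT      -354 -3 -3
OVER     -354 -3 -3 -3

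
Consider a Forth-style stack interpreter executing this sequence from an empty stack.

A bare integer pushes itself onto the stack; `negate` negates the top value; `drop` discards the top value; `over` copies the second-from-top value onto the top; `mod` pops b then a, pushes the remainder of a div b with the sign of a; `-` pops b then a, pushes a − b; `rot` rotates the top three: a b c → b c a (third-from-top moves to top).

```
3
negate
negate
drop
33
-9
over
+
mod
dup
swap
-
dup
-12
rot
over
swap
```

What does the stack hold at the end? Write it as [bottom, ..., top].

[0, -12, -12, 0]

3       3
negate  -3
negate  3
drop    (empty)
33      33
-9      33 -9
over    33 -9 33
+       33 24
mod     9
dup     9 9
swap    9 9
-       0
dup     0 0
-12     0 0 -12
rot     0 -12 0
over    0 -12 0 -12
swap    0 -12 -12 0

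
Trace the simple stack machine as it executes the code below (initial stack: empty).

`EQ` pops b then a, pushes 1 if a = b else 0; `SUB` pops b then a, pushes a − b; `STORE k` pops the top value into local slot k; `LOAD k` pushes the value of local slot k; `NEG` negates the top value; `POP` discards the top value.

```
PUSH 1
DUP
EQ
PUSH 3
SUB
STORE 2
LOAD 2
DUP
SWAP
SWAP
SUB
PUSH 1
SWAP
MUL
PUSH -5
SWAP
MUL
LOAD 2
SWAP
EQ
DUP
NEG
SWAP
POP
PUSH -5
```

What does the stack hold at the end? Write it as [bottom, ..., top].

PUSH 1   1
DUP      1 1
EQ       1
PUSH 3   1 3
SUB      -2
STORE 2  (empty)
LOAD 2   -2
DUP      -2 -2
SWAP     -2 -2
SWAP     -2 -2
SUB      0
PUSH 1   0 1
SWAP     1 0
MUL      0
PUSH -5  0 -5
SWAP     -5 0
MUL      0
LOAD 2   0 -2
SWAP     -2 0
EQ       0
DUP      0 0
NEG      0 0
SWAP     0 0
POP      0
PUSH -5  0 -5

[0, -5]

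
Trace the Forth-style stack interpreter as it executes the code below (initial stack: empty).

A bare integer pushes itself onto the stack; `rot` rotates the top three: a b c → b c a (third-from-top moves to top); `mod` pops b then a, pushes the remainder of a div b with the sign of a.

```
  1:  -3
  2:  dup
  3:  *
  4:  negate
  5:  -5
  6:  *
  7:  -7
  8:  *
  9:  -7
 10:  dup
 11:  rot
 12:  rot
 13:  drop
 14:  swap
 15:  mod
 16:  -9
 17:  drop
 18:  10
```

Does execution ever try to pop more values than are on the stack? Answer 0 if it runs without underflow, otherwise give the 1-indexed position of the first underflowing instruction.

-3     : -3
dup    : -3 -3
*      : 9
negate : -9
-5     : -9 -5
*      : 45
-7     : 45 -7
*      : -315
-7     : -315 -7
dup    : -315 -7 -7
rot    : -7 -7 -315
rot    : -7 -315 -7
drop   : -7 -315
swap   : -315 -7
mod    : 0
-9     : 0 -9
drop   : 0
10     : 0 10

0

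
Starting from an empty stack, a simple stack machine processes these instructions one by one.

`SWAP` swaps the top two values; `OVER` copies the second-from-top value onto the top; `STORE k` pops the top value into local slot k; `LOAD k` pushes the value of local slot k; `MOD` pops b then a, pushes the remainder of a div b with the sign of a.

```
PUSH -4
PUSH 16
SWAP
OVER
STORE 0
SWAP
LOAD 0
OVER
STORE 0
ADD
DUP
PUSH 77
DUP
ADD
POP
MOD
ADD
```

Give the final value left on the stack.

-4

PUSH -4 -> -4
PUSH 16 -> -4 16
SWAP    -> 16 -4
OVER    -> 16 -4 16
STORE 0 -> 16 -4
SWAP    -> -4 16
LOAD 0  -> -4 16 16
OVER    -> -4 16 16 16
STORE 0 -> -4 16 16
ADD     -> -4 32
DUP     -> -4 32 32
PUSH 77 -> -4 32 32 77
DUP     -> -4 32 32 77 77
ADD     -> -4 32 32 154
POP     -> -4 32 32
MOD     -> -4 0
ADD     -> -4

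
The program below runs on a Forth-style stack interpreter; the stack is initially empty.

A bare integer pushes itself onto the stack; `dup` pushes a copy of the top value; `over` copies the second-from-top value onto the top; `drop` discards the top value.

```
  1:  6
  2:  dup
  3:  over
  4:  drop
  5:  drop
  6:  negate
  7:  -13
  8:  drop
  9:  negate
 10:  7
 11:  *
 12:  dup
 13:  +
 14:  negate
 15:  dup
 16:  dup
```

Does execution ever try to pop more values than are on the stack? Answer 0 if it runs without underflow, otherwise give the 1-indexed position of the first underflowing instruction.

0

6       [6]
dup     [6, 6]
over    [6, 6, 6]
drop    [6, 6]
drop    [6]
negate  [-6]
-13     [-6, -13]
drop    [-6]
negate  [6]
7       [6, 7]
*       [42]
dup     [42, 42]
+       [84]
negate  [-84]
dup     [-84, -84]
dup     [-84, -84, -84]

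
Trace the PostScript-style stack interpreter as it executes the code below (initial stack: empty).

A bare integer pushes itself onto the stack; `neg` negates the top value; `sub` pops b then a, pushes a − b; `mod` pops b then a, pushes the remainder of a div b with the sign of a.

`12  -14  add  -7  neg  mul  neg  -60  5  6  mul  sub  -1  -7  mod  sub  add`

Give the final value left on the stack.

-75

12  → [12]
-14 → [12, -14]
add → [-2]
-7  → [-2, -7]
neg → [-2, 7]
mul → [-14]
neg → [14]
-60 → [14, -60]
5   → [14, -60, 5]
6   → [14, -60, 5, 6]
mul → [14, -60, 30]
sub → [14, -90]
-1  → [14, -90, -1]
-7  → [14, -90, -1, -7]
mod → [14, -90, -1]
sub → [14, -89]
add → [-75]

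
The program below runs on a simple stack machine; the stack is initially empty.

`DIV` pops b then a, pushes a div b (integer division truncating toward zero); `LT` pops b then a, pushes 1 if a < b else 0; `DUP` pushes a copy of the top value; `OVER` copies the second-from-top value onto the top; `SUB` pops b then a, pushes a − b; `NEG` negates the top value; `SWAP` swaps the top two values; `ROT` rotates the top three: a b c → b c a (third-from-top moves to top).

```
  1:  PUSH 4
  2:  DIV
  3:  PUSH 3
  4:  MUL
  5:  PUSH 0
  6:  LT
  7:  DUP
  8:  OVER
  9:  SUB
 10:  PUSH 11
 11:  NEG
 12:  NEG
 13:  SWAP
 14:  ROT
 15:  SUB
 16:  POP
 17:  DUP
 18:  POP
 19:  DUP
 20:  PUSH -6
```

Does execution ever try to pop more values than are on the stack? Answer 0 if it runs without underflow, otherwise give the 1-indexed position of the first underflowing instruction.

2

PUSH 4 -> [4]
DIV  — needs 2 operands, stack has 1 → underflow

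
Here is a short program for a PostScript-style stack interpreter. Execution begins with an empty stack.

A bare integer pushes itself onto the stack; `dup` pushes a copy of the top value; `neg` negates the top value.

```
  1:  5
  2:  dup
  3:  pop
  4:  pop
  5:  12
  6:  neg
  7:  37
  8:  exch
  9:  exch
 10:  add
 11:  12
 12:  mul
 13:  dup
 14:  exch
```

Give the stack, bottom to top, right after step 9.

[-12, 37]

5     [5]
dup   [5, 5]
pop   [5]
pop   []
12    [12]
neg   [-12]
37    [-12, 37]
exch  [37, -12]
exch  [-12, 37]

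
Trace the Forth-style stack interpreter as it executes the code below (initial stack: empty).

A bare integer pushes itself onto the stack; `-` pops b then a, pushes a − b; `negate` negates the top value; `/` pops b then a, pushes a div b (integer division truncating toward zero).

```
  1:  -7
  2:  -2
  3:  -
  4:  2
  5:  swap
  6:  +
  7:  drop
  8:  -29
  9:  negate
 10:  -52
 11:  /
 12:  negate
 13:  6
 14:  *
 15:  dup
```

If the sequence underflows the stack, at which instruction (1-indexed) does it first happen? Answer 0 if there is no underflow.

-7     → -7
-2     → -7 -2
-      → -5
2      → -5 2
swap   → 2 -5
+      → -3
drop   → (empty)
-29    → -29
negate → 29
-52    → 29 -52
/      → 0
negate → 0
6      → 0 6
*      → 0
dup    → 0 0

0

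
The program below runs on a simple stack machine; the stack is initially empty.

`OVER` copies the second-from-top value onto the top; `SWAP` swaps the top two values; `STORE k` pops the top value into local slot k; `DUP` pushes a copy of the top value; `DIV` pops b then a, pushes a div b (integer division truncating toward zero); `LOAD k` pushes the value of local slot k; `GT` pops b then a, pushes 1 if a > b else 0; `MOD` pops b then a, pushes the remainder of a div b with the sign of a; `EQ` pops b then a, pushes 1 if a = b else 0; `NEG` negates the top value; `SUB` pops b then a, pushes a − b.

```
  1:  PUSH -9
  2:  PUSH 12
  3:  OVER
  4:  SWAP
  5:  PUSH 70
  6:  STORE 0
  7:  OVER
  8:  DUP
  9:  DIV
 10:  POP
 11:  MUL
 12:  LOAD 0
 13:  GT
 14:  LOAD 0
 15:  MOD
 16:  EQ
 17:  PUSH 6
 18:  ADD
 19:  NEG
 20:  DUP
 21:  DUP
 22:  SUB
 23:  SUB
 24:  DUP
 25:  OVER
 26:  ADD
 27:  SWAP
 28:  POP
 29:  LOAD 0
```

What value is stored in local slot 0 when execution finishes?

PUSH -9 : [-9]
PUSH 12 : [-9, 12]
OVER    : [-9, 12, -9]
SWAP    : [-9, -9, 12]
PUSH 70 : [-9, -9, 12, 70]
STORE 0 : [-9, -9, 12]
OVER    : [-9, -9, 12, -9]
DUP     : [-9, -9, 12, -9, -9]
DIV     : [-9, -9, 12, 1]
POP     : [-9, -9, 12]
MUL     : [-9, -108]
LOAD 0  : [-9, -108, 70]
GT      : [-9, 0]
LOAD 0  : [-9, 0, 70]
MOD     : [-9, 0]
EQ      : [0]
PUSH 6  : [0, 6]
ADD     : [6]
NEG     : [-6]
DUP     : [-6, -6]
DUP     : [-6, -6, -6]
SUB     : [-6, 0]
SUB     : [-6]
DUP     : [-6, -6]
OVER    : [-6, -6, -6]
ADD     : [-6, -12]
SWAP    : [-12, -6]
POP     : [-12]
LOAD 0  : [-12, 70]

70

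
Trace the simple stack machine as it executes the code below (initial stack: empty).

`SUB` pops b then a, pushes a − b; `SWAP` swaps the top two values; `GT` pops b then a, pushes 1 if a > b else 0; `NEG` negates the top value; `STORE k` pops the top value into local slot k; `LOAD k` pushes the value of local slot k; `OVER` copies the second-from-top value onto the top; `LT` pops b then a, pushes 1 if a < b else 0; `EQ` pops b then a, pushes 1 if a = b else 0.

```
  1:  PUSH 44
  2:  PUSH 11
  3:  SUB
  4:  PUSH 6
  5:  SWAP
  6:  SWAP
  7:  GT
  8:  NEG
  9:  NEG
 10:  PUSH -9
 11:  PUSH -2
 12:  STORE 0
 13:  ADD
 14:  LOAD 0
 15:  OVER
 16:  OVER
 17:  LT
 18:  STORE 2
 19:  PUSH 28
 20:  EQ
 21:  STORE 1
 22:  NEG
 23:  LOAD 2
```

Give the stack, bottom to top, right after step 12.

[1, -9]

PUSH 44 -> [44]
PUSH 11 -> [44, 11]
SUB     -> [33]
PUSH 6  -> [33, 6]
SWAP    -> [6, 33]
SWAP    -> [33, 6]
GT      -> [1]
NEG     -> [-1]
NEG     -> [1]
PUSH -9 -> [1, -9]
PUSH -2 -> [1, -9, -2]
STORE 0 -> [1, -9]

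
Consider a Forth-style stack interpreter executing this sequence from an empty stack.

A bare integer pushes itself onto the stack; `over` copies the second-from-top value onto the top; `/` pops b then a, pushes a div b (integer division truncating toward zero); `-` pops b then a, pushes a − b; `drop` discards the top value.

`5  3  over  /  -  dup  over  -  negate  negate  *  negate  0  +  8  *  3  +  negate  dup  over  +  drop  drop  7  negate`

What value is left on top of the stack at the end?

5      → 5
3      → 5 3
over   → 5 3 5
/      → 5 0
-      → 5
dup    → 5 5
over   → 5 5 5
-      → 5 0
negate → 5 0
negate → 5 0
*      → 0
negate → 0
0      → 0 0
+      → 0
8      → 0 8
*      → 0
3      → 0 3
+      → 3
negate → -3
dup    → -3 -3
over   → -3 -3 -3
+      → -3 -6
drop   → -3
drop   → (empty)
7      → 7
negate → -7

-7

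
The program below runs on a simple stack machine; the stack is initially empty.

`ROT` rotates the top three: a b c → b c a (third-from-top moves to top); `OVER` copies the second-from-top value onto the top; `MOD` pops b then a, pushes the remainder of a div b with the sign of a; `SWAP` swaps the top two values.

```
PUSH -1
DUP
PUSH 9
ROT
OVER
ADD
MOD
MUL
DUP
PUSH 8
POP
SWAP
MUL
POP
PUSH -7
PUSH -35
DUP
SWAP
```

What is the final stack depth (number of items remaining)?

3

PUSH -1   [-1]
DUP       [-1, -1]
PUSH 9    [-1, -1, 9]
ROT       [-1, 9, -1]
OVER      [-1, 9, -1, 9]
ADD       [-1, 9, 8]
MOD       [-1, 1]
MUL       [-1]
DUP       [-1, -1]
PUSH 8    [-1, -1, 8]
POP       [-1, -1]
SWAP      [-1, -1]
MUL       [1]
POP       []
PUSH -7   [-7]
PUSH -35  [-7, -35]
DUP       [-7, -35, -35]
SWAP      [-7, -35, -35]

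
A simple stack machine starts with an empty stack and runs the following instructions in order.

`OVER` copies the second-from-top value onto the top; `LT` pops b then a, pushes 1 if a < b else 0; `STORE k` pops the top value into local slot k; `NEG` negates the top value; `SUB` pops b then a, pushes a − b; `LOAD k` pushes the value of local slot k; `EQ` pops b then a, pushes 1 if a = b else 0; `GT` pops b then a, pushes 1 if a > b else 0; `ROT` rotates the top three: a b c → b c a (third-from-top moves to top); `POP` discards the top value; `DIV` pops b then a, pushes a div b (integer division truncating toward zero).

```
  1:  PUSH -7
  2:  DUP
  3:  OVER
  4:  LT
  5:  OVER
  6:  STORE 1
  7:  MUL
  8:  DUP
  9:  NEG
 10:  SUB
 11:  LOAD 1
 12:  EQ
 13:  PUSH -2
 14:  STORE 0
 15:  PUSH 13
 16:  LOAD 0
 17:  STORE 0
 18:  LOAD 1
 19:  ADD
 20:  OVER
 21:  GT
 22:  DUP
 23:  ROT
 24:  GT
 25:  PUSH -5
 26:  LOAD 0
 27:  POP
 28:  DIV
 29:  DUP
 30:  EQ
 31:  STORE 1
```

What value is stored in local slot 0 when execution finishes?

PUSH -7  -7
DUP      -7 -7
OVER     -7 -7 -7
LT       -7 0
OVER     -7 0 -7
STORE 1  -7 0
MUL      0
DUP      0 0
NEG      0 0
SUB      0
LOAD 1   0 -7
EQ       0
PUSH -2  0 -2
STORE 0  0
PUSH 13  0 13
LOAD 0   0 13 -2
STORE 0  0 13
LOAD 1   0 13 -7
ADD      0 6
OVER     0 6 0
GT       0 1
DUP      0 1 1
ROT      1 1 0
GT       1 1
PUSH -5  1 1 -5
LOAD 0   1 1 -5 -2
POP      1 1 -5
DIV      1 0
DUP      1 0 0
EQ       1 1
STORE 1  1

-2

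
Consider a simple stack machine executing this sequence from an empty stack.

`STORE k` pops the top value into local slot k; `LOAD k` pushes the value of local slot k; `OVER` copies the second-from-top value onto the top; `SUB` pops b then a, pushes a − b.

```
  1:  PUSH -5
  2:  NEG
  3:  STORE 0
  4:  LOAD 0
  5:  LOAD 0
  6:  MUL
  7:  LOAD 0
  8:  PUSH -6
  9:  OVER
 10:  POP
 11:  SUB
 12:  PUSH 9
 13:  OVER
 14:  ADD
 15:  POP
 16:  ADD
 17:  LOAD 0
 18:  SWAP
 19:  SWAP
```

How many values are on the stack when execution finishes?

2

PUSH -5 → -5
NEG     → 5
STORE 0 → (empty)
LOAD 0  → 5
LOAD 0  → 5 5
MUL     → 25
LOAD 0  → 25 5
PUSH -6 → 25 5 -6
OVER    → 25 5 -6 5
POP     → 25 5 -6
SUB     → 25 11
PUSH 9  → 25 11 9
OVER    → 25 11 9 11
ADD     → 25 11 20
POP     → 25 11
ADD     → 36
LOAD 0  → 36 5
SWAP    → 5 36
SWAP    → 36 5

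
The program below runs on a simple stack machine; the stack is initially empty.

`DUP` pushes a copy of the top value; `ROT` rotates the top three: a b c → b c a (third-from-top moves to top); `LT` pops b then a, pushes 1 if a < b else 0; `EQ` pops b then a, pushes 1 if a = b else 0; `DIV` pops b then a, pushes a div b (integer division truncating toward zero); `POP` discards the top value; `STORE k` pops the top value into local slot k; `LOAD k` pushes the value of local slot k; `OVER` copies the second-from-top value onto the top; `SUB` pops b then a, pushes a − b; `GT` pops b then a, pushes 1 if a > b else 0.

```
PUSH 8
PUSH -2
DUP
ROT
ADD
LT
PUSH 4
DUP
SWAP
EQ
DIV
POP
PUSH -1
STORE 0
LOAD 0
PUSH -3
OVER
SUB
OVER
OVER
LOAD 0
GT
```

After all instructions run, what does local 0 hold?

-1

PUSH 8   8
PUSH -2  8 -2
DUP      8 -2 -2
ROT      -2 -2 8
ADD      -2 6
LT       1
PUSH 4   1 4
DUP      1 4 4
SWAP     1 4 4
EQ       1 1
DIV      1
POP      (empty)
PUSH -1  -1
STORE 0  (empty)
LOAD 0   -1
PUSH -3  -1 -3
OVER     -1 -3 -1
SUB      -1 -2
OVER     -1 -2 -1
OVER     -1 -2 -1 -2
LOAD 0   -1 -2 -1 -2 -1
GT       -1 -2 -1 0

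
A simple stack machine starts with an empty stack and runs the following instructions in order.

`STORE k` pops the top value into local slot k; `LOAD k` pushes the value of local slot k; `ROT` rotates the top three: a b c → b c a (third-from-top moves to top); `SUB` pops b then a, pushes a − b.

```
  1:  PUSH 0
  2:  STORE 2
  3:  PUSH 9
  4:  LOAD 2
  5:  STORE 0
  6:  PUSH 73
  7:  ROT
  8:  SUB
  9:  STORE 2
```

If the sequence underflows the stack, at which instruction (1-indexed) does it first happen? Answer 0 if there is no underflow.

PUSH 0   0
STORE 2  (empty)
PUSH 9   9
LOAD 2   9 0
STORE 0  9
PUSH 73  9 73
ROT  — needs 3 operands, stack has 2 → underflow

7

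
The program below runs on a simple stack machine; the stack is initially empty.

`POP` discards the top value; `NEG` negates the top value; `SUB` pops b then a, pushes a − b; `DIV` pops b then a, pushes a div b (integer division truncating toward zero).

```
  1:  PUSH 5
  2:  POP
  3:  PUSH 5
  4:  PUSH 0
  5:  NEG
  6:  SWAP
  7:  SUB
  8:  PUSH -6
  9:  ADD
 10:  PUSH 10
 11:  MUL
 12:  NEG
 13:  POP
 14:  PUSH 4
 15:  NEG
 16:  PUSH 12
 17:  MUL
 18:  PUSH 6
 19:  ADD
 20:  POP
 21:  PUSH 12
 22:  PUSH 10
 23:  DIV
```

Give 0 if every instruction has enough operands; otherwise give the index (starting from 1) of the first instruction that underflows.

PUSH 5  → 5
POP     → (empty)
PUSH 5  → 5
PUSH 0  → 5 0
NEG     → 5 0
SWAP    → 0 5
SUB     → -5
PUSH -6 → -5 -6
ADD     → -11
PUSH 10 → -11 10
MUL     → -110
NEG     → 110
POP     → (empty)
PUSH 4  → 4
NEG     → -4
PUSH 12 → -4 12
MUL     → -48
PUSH 6  → -48 6
ADD     → -42
POP     → (empty)
PUSH 12 → 12
PUSH 10 → 12 10
DIV     → 1

0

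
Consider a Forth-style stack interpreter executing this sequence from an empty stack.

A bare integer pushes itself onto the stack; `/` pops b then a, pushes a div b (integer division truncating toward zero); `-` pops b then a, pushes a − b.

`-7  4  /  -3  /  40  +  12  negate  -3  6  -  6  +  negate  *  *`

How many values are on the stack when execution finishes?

1

-7     : [-7]
4      : [-7, 4]
/      : [-1]
-3     : [-1, -3]
/      : [0]
40     : [0, 40]
+      : [40]
12     : [40, 12]
negate : [40, -12]
-3     : [40, -12, -3]
6      : [40, -12, -3, 6]
-      : [40, -12, -9]
6      : [40, -12, -9, 6]
+      : [40, -12, -3]
negate : [40, -12, 3]
*      : [40, -36]
*      : [-1440]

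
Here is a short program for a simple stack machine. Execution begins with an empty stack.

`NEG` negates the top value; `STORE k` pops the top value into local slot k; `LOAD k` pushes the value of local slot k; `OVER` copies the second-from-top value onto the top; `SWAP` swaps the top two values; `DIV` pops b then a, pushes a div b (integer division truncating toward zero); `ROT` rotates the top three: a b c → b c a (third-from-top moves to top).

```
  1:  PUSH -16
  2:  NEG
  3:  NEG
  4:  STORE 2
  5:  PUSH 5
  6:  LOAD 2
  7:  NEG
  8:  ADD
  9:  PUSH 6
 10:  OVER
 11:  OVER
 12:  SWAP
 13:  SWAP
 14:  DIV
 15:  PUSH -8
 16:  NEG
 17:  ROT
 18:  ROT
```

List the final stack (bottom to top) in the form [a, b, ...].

PUSH -16 : -16
NEG      : 16
NEG      : -16
STORE 2  : (empty)
PUSH 5   : 5
LOAD 2   : 5 -16
NEG      : 5 16
ADD      : 21
PUSH 6   : 21 6
OVER     : 21 6 21
OVER     : 21 6 21 6
SWAP     : 21 6 6 21
SWAP     : 21 6 21 6
DIV      : 21 6 3
PUSH -8  : 21 6 3 -8
NEG      : 21 6 3 8
ROT      : 21 3 8 6
ROT      : 21 8 6 3

[21, 8, 6, 3]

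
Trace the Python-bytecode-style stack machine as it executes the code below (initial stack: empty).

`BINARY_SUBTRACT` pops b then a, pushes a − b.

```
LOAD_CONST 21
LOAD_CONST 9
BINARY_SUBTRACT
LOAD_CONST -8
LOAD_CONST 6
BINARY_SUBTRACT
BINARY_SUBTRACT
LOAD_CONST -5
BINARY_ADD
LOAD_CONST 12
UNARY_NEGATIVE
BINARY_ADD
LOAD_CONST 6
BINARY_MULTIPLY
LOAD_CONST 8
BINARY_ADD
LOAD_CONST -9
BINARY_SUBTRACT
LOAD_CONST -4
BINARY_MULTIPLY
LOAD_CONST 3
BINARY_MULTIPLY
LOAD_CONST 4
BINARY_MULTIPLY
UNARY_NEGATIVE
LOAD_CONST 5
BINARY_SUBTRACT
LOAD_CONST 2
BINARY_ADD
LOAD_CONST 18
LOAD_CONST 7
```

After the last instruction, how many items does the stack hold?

LOAD_CONST 21    21
LOAD_CONST 9     21 9
BINARY_SUBTRACT  12
LOAD_CONST -8    12 -8
LOAD_CONST 6     12 -8 6
BINARY_SUBTRACT  12 -14
BINARY_SUBTRACT  26
LOAD_CONST -5    26 -5
BINARY_ADD       21
LOAD_CONST 12    21 12
UNARY_NEGATIVE   21 -12
BINARY_ADD       9
LOAD_CONST 6     9 6
BINARY_MULTIPLY  54
LOAD_CONST 8     54 8
BINARY_ADD       62
LOAD_CONST -9    62 -9
BINARY_SUBTRACT  71
LOAD_CONST -4    71 -4
BINARY_MULTIPLY  -284
LOAD_CONST 3     -284 3
BINARY_MULTIPLY  -852
LOAD_CONST 4     -852 4
BINARY_MULTIPLY  -3408
UNARY_NEGATIVE   3408
LOAD_CONST 5     3408 5
BINARY_SUBTRACT  3403
LOAD_CONST 2     3403 2
BINARY_ADD       3405
LOAD_CONST 18    3405 18
LOAD_CONST 7     3405 18 7

3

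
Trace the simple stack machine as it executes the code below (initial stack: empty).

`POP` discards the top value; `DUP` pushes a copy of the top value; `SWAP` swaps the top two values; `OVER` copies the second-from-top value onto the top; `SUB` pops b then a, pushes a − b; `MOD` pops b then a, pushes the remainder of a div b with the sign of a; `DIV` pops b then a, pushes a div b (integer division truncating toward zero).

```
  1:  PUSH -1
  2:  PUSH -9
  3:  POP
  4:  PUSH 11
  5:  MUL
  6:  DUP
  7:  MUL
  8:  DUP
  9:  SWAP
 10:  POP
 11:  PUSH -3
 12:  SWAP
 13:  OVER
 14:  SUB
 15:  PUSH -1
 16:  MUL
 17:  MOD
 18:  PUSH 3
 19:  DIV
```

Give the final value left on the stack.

-1

PUSH -1  -1
PUSH -9  -1 -9
POP      -1
PUSH 11  -1 11
MUL      -11
DUP      -11 -11
MUL      121
DUP      121 121
SWAP     121 121
POP      121
PUSH -3  121 -3
SWAP     -3 121
OVER     -3 121 -3
SUB      -3 124
PUSH -1  -3 124 -1
MUL      -3 -124
MOD      -3
PUSH 3   -3 3
DIV      -1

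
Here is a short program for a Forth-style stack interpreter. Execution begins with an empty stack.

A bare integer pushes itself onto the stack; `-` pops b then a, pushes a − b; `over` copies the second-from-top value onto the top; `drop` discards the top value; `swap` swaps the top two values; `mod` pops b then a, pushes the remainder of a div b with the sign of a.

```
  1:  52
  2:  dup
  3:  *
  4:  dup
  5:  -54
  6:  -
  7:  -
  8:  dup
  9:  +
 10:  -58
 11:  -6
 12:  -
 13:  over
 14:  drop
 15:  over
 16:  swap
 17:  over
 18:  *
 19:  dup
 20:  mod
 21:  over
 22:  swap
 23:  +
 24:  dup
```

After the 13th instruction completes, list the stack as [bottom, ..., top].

52   -> 52
dup  -> 52 52
*    -> 2704
dup  -> 2704 2704
-54  -> 2704 2704 -54
-    -> 2704 2758
-    -> -54
dup  -> -54 -54
+    -> -108
-58  -> -108 -58
-6   -> -108 -58 -6
-    -> -108 -52
over -> -108 -52 -108

[-108, -52, -108]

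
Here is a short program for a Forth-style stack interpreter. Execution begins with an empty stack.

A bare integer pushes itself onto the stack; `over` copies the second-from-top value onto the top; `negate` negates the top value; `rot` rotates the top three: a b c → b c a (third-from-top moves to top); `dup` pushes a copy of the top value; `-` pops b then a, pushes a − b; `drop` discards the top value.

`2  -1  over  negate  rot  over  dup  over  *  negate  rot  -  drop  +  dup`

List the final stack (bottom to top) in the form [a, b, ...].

2      -> 2
-1     -> 2 -1
over   -> 2 -1 2
negate -> 2 -1 -2
rot    -> -1 -2 2
over   -> -1 -2 2 -2
dup    -> -1 -2 2 -2 -2
over   -> -1 -2 2 -2 -2 -2
*      -> -1 -2 2 -2 4
negate -> -1 -2 2 -2 -4
rot    -> -1 -2 -2 -4 2
-      -> -1 -2 -2 -6
drop   -> -1 -2 -2
+      -> -1 -4
dup    -> -1 -4 -4

[-1, -4, -4]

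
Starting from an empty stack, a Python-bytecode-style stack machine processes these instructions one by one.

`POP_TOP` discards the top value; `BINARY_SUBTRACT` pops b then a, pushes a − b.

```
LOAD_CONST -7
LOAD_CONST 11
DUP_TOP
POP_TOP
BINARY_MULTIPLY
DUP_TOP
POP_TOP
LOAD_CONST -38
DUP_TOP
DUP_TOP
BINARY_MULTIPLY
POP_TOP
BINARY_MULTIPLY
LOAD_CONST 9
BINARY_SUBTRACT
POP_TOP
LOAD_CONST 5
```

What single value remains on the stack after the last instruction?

5

LOAD_CONST -7   : -7
LOAD_CONST 11   : -7 11
DUP_TOP         : -7 11 11
POP_TOP         : -7 11
BINARY_MULTIPLY : -77
DUP_TOP         : -77 -77
POP_TOP         : -77
LOAD_CONST -38  : -77 -38
DUP_TOP         : -77 -38 -38
DUP_TOP         : -77 -38 -38 -38
BINARY_MULTIPLY : -77 -38 1444
POP_TOP         : -77 -38
BINARY_MULTIPLY : 2926
LOAD_CONST 9    : 2926 9
BINARY_SUBTRACT : 2917
POP_TOP         : (empty)
LOAD_CONST 5    : 5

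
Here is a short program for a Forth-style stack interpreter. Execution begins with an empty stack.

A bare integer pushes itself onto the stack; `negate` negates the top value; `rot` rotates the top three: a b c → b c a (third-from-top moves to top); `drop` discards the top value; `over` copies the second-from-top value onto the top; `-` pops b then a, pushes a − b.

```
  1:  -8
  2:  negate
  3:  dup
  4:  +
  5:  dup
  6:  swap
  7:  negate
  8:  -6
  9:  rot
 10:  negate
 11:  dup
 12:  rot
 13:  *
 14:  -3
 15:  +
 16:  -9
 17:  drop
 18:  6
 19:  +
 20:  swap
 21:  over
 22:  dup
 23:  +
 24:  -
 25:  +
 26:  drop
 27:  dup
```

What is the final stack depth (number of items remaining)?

-8     : [-8]
negate : [8]
dup    : [8, 8]
+      : [16]
dup    : [16, 16]
swap   : [16, 16]
negate : [16, -16]
-6     : [16, -16, -6]
rot    : [-16, -6, 16]
negate : [-16, -6, -16]
dup    : [-16, -6, -16, -16]
rot    : [-16, -16, -16, -6]
*      : [-16, -16, 96]
-3     : [-16, -16, 96, -3]
+      : [-16, -16, 93]
-9     : [-16, -16, 93, -9]
drop   : [-16, -16, 93]
6      : [-16, -16, 93, 6]
+      : [-16, -16, 99]
swap   : [-16, 99, -16]
over   : [-16, 99, -16, 99]
dup    : [-16, 99, -16, 99, 99]
+      : [-16, 99, -16, 198]
-      : [-16, 99, -214]
+      : [-16, -115]
drop   : [-16]
dup    : [-16, -16]

2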